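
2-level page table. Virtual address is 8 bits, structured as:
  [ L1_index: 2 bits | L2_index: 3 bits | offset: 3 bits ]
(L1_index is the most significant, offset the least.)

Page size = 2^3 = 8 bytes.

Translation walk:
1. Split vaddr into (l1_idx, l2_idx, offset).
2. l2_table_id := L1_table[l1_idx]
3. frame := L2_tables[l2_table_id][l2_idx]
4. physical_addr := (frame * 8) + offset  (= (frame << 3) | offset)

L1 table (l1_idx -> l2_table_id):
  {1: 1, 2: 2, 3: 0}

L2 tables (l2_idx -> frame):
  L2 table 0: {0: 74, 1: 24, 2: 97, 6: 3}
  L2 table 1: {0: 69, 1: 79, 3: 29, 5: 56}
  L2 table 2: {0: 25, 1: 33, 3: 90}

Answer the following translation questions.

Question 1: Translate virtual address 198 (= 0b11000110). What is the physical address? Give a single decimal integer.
vaddr = 198 = 0b11000110
Split: l1_idx=3, l2_idx=0, offset=6
L1[3] = 0
L2[0][0] = 74
paddr = 74 * 8 + 6 = 598

Answer: 598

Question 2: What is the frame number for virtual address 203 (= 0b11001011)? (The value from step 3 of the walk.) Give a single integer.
vaddr = 203: l1_idx=3, l2_idx=1
L1[3] = 0; L2[0][1] = 24

Answer: 24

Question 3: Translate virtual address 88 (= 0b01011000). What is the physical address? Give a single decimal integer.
Answer: 232

Derivation:
vaddr = 88 = 0b01011000
Split: l1_idx=1, l2_idx=3, offset=0
L1[1] = 1
L2[1][3] = 29
paddr = 29 * 8 + 0 = 232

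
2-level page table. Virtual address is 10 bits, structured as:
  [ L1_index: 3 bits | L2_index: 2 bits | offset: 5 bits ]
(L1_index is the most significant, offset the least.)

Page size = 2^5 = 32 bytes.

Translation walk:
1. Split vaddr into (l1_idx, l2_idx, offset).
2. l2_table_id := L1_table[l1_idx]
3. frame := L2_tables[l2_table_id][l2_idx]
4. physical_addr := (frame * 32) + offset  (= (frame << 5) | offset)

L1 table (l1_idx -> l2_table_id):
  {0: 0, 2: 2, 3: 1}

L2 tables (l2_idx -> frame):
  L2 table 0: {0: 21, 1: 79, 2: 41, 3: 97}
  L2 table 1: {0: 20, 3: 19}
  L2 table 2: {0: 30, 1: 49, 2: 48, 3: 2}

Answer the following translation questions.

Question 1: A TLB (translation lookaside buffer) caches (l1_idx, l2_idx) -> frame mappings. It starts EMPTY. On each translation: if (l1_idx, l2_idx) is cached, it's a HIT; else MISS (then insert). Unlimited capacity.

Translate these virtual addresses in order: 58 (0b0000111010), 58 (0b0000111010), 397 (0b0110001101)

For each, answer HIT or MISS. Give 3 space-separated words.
vaddr=58: (0,1) not in TLB -> MISS, insert
vaddr=58: (0,1) in TLB -> HIT
vaddr=397: (3,0) not in TLB -> MISS, insert

Answer: MISS HIT MISS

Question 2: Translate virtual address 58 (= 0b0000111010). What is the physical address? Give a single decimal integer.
vaddr = 58 = 0b0000111010
Split: l1_idx=0, l2_idx=1, offset=26
L1[0] = 0
L2[0][1] = 79
paddr = 79 * 32 + 26 = 2554

Answer: 2554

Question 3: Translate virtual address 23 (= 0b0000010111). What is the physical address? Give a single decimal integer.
Answer: 695

Derivation:
vaddr = 23 = 0b0000010111
Split: l1_idx=0, l2_idx=0, offset=23
L1[0] = 0
L2[0][0] = 21
paddr = 21 * 32 + 23 = 695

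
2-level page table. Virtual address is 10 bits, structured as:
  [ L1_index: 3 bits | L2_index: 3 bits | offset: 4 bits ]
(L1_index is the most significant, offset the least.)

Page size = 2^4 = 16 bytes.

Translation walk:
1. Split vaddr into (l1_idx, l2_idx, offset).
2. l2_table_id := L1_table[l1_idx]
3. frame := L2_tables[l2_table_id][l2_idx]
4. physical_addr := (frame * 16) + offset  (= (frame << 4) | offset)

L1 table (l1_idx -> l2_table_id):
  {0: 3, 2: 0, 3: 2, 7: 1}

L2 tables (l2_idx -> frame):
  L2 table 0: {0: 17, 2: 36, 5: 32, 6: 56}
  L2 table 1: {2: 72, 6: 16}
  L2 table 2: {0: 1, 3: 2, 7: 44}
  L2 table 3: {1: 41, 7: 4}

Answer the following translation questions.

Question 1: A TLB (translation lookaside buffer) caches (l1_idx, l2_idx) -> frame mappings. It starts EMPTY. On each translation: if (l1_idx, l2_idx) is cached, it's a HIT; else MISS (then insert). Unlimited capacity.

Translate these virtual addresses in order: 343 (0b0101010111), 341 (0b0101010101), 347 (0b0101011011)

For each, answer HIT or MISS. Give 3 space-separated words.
Answer: MISS HIT HIT

Derivation:
vaddr=343: (2,5) not in TLB -> MISS, insert
vaddr=341: (2,5) in TLB -> HIT
vaddr=347: (2,5) in TLB -> HIT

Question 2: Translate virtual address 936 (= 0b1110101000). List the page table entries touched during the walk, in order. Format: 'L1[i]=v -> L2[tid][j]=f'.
vaddr = 936 = 0b1110101000
Split: l1_idx=7, l2_idx=2, offset=8

Answer: L1[7]=1 -> L2[1][2]=72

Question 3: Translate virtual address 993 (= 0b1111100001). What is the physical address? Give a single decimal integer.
vaddr = 993 = 0b1111100001
Split: l1_idx=7, l2_idx=6, offset=1
L1[7] = 1
L2[1][6] = 16
paddr = 16 * 16 + 1 = 257

Answer: 257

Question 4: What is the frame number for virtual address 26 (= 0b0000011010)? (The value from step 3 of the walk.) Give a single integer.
vaddr = 26: l1_idx=0, l2_idx=1
L1[0] = 3; L2[3][1] = 41

Answer: 41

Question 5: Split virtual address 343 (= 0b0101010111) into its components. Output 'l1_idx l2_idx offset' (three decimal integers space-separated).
Answer: 2 5 7

Derivation:
vaddr = 343 = 0b0101010111
  top 3 bits -> l1_idx = 2
  next 3 bits -> l2_idx = 5
  bottom 4 bits -> offset = 7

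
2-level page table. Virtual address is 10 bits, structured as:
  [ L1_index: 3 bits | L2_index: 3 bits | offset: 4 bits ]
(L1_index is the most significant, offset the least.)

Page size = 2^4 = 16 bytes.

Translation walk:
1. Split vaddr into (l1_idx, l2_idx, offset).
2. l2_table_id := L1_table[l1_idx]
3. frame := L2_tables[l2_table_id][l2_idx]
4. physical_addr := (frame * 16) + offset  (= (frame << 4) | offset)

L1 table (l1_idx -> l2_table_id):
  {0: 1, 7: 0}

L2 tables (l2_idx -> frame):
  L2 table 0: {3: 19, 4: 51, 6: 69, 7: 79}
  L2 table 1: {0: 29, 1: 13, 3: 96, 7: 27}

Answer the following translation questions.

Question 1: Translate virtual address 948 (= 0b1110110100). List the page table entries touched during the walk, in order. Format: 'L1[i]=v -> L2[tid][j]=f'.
Answer: L1[7]=0 -> L2[0][3]=19

Derivation:
vaddr = 948 = 0b1110110100
Split: l1_idx=7, l2_idx=3, offset=4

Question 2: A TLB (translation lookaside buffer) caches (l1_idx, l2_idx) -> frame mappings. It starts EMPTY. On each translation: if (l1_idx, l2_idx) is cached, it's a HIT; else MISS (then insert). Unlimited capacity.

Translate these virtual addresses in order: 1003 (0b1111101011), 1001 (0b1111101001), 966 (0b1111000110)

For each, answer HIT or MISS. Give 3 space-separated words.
Answer: MISS HIT MISS

Derivation:
vaddr=1003: (7,6) not in TLB -> MISS, insert
vaddr=1001: (7,6) in TLB -> HIT
vaddr=966: (7,4) not in TLB -> MISS, insert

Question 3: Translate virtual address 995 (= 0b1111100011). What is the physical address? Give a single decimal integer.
Answer: 1107

Derivation:
vaddr = 995 = 0b1111100011
Split: l1_idx=7, l2_idx=6, offset=3
L1[7] = 0
L2[0][6] = 69
paddr = 69 * 16 + 3 = 1107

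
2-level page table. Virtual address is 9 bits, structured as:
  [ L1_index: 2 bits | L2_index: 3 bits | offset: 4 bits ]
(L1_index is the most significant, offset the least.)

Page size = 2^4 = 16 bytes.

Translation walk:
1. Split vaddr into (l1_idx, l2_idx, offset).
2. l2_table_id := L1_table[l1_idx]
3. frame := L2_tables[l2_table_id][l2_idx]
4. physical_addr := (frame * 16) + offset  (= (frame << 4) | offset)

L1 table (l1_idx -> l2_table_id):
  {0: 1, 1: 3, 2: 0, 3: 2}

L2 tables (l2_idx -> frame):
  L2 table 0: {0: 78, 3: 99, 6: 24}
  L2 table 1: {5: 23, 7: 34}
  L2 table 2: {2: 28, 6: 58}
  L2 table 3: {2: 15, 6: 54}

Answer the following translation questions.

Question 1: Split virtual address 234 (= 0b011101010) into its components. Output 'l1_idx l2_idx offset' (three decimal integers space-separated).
vaddr = 234 = 0b011101010
  top 2 bits -> l1_idx = 1
  next 3 bits -> l2_idx = 6
  bottom 4 bits -> offset = 10

Answer: 1 6 10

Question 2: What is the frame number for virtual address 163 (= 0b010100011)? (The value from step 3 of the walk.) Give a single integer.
Answer: 15

Derivation:
vaddr = 163: l1_idx=1, l2_idx=2
L1[1] = 3; L2[3][2] = 15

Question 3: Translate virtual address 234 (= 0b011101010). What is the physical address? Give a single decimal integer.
vaddr = 234 = 0b011101010
Split: l1_idx=1, l2_idx=6, offset=10
L1[1] = 3
L2[3][6] = 54
paddr = 54 * 16 + 10 = 874

Answer: 874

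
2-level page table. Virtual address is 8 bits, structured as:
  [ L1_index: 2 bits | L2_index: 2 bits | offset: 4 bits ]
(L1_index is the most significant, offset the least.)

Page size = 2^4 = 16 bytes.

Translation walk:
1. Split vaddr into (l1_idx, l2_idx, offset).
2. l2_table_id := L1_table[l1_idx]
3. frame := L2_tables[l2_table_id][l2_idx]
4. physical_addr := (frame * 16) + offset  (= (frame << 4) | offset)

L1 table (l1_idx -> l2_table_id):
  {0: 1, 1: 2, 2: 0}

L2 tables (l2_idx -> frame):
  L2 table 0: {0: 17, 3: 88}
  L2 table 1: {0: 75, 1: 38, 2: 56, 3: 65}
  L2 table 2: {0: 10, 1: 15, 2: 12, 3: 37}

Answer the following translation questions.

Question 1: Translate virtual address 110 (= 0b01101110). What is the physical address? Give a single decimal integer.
Answer: 206

Derivation:
vaddr = 110 = 0b01101110
Split: l1_idx=1, l2_idx=2, offset=14
L1[1] = 2
L2[2][2] = 12
paddr = 12 * 16 + 14 = 206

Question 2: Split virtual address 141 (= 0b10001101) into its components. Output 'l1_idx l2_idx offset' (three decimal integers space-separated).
Answer: 2 0 13

Derivation:
vaddr = 141 = 0b10001101
  top 2 bits -> l1_idx = 2
  next 2 bits -> l2_idx = 0
  bottom 4 bits -> offset = 13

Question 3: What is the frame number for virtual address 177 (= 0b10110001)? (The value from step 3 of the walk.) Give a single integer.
Answer: 88

Derivation:
vaddr = 177: l1_idx=2, l2_idx=3
L1[2] = 0; L2[0][3] = 88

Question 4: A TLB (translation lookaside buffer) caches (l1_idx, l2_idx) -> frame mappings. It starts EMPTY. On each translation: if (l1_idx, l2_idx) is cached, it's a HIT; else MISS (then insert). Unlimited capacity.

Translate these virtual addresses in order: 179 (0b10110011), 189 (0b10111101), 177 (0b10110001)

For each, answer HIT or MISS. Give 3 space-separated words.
Answer: MISS HIT HIT

Derivation:
vaddr=179: (2,3) not in TLB -> MISS, insert
vaddr=189: (2,3) in TLB -> HIT
vaddr=177: (2,3) in TLB -> HIT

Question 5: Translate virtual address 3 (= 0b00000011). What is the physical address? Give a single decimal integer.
Answer: 1203

Derivation:
vaddr = 3 = 0b00000011
Split: l1_idx=0, l2_idx=0, offset=3
L1[0] = 1
L2[1][0] = 75
paddr = 75 * 16 + 3 = 1203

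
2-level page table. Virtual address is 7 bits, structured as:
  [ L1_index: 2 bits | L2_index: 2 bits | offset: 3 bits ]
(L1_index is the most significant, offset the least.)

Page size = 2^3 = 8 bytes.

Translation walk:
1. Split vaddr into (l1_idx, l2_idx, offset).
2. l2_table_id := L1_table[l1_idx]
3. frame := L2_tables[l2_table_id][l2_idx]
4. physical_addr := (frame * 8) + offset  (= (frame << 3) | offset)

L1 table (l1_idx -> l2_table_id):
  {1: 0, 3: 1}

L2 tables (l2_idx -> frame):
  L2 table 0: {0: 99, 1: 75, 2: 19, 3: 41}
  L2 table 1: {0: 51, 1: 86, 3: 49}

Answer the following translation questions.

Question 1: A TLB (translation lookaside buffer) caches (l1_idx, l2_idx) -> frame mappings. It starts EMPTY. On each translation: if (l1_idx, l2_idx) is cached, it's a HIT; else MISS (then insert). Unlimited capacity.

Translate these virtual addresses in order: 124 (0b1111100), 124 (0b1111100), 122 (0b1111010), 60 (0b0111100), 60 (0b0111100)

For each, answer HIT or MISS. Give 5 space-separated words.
vaddr=124: (3,3) not in TLB -> MISS, insert
vaddr=124: (3,3) in TLB -> HIT
vaddr=122: (3,3) in TLB -> HIT
vaddr=60: (1,3) not in TLB -> MISS, insert
vaddr=60: (1,3) in TLB -> HIT

Answer: MISS HIT HIT MISS HIT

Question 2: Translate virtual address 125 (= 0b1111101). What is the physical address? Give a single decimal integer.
vaddr = 125 = 0b1111101
Split: l1_idx=3, l2_idx=3, offset=5
L1[3] = 1
L2[1][3] = 49
paddr = 49 * 8 + 5 = 397

Answer: 397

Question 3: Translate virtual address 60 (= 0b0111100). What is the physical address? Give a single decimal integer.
Answer: 332

Derivation:
vaddr = 60 = 0b0111100
Split: l1_idx=1, l2_idx=3, offset=4
L1[1] = 0
L2[0][3] = 41
paddr = 41 * 8 + 4 = 332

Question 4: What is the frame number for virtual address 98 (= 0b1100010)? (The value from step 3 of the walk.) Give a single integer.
vaddr = 98: l1_idx=3, l2_idx=0
L1[3] = 1; L2[1][0] = 51

Answer: 51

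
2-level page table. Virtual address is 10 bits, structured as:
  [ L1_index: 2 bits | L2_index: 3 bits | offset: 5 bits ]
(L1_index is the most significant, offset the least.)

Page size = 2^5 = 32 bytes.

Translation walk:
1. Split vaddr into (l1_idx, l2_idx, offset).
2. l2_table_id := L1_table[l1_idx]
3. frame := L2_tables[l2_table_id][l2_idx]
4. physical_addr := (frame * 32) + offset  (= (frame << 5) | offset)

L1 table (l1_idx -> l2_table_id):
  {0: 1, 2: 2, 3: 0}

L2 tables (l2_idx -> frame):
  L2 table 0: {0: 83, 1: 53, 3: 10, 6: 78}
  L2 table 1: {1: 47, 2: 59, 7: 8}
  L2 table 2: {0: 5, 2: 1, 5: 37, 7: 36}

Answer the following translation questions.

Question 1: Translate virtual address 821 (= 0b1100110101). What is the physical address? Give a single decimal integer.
vaddr = 821 = 0b1100110101
Split: l1_idx=3, l2_idx=1, offset=21
L1[3] = 0
L2[0][1] = 53
paddr = 53 * 32 + 21 = 1717

Answer: 1717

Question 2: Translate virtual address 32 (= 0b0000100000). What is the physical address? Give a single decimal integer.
vaddr = 32 = 0b0000100000
Split: l1_idx=0, l2_idx=1, offset=0
L1[0] = 1
L2[1][1] = 47
paddr = 47 * 32 + 0 = 1504

Answer: 1504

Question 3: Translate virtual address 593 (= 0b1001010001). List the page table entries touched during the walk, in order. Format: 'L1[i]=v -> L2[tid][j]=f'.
Answer: L1[2]=2 -> L2[2][2]=1

Derivation:
vaddr = 593 = 0b1001010001
Split: l1_idx=2, l2_idx=2, offset=17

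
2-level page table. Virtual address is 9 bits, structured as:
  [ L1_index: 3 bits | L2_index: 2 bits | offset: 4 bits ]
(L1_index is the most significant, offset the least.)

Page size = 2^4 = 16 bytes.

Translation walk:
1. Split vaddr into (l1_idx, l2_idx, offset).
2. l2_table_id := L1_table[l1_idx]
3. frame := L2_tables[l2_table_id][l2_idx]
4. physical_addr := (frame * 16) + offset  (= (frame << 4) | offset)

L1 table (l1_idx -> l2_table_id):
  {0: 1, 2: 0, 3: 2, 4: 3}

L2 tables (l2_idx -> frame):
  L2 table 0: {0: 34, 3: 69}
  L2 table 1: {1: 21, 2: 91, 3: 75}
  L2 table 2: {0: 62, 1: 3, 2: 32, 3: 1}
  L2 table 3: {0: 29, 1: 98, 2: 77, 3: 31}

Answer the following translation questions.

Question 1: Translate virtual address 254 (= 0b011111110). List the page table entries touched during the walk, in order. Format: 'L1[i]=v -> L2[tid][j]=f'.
vaddr = 254 = 0b011111110
Split: l1_idx=3, l2_idx=3, offset=14

Answer: L1[3]=2 -> L2[2][3]=1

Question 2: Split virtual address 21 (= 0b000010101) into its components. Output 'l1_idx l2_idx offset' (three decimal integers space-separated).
Answer: 0 1 5

Derivation:
vaddr = 21 = 0b000010101
  top 3 bits -> l1_idx = 0
  next 2 bits -> l2_idx = 1
  bottom 4 bits -> offset = 5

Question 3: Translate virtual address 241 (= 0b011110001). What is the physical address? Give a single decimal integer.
vaddr = 241 = 0b011110001
Split: l1_idx=3, l2_idx=3, offset=1
L1[3] = 2
L2[2][3] = 1
paddr = 1 * 16 + 1 = 17

Answer: 17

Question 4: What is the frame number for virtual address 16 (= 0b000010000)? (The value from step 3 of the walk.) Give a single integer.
Answer: 21

Derivation:
vaddr = 16: l1_idx=0, l2_idx=1
L1[0] = 1; L2[1][1] = 21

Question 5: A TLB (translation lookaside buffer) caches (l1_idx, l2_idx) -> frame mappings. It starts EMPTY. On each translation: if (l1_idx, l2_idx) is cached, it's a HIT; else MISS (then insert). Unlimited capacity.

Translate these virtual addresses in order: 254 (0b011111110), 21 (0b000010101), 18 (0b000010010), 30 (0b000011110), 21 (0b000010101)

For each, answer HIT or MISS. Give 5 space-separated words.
vaddr=254: (3,3) not in TLB -> MISS, insert
vaddr=21: (0,1) not in TLB -> MISS, insert
vaddr=18: (0,1) in TLB -> HIT
vaddr=30: (0,1) in TLB -> HIT
vaddr=21: (0,1) in TLB -> HIT

Answer: MISS MISS HIT HIT HIT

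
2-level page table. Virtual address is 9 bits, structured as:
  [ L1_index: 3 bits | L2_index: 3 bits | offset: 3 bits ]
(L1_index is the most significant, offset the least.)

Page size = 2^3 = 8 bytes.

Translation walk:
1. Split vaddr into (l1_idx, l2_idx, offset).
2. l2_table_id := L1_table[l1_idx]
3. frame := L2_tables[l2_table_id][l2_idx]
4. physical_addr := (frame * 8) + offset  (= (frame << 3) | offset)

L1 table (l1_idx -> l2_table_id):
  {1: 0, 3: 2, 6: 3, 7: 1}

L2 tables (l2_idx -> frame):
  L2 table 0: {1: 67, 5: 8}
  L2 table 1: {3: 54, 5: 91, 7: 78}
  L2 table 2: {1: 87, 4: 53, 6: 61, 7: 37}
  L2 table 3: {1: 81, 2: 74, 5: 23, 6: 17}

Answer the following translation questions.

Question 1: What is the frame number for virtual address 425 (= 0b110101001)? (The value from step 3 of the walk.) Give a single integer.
Answer: 23

Derivation:
vaddr = 425: l1_idx=6, l2_idx=5
L1[6] = 3; L2[3][5] = 23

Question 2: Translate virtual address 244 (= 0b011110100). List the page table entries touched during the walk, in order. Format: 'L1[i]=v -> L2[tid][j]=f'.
vaddr = 244 = 0b011110100
Split: l1_idx=3, l2_idx=6, offset=4

Answer: L1[3]=2 -> L2[2][6]=61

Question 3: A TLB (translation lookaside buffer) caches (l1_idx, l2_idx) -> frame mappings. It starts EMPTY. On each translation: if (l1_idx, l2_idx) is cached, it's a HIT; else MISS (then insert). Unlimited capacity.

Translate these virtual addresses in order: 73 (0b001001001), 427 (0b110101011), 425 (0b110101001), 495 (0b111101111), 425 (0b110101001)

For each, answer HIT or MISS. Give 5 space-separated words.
Answer: MISS MISS HIT MISS HIT

Derivation:
vaddr=73: (1,1) not in TLB -> MISS, insert
vaddr=427: (6,5) not in TLB -> MISS, insert
vaddr=425: (6,5) in TLB -> HIT
vaddr=495: (7,5) not in TLB -> MISS, insert
vaddr=425: (6,5) in TLB -> HIT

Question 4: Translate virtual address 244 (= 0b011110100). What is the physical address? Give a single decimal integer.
vaddr = 244 = 0b011110100
Split: l1_idx=3, l2_idx=6, offset=4
L1[3] = 2
L2[2][6] = 61
paddr = 61 * 8 + 4 = 492

Answer: 492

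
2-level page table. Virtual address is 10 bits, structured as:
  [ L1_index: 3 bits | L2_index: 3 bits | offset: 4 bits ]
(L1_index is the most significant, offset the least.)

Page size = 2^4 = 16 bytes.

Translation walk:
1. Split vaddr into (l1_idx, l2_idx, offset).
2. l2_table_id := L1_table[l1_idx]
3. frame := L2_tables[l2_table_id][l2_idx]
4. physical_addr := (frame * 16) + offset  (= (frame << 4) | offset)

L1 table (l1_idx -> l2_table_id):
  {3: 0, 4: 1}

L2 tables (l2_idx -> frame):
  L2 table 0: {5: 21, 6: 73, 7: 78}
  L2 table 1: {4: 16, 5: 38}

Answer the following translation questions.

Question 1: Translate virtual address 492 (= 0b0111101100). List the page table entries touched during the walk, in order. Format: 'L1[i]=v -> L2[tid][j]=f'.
vaddr = 492 = 0b0111101100
Split: l1_idx=3, l2_idx=6, offset=12

Answer: L1[3]=0 -> L2[0][6]=73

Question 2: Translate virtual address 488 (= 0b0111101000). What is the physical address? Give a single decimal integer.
vaddr = 488 = 0b0111101000
Split: l1_idx=3, l2_idx=6, offset=8
L1[3] = 0
L2[0][6] = 73
paddr = 73 * 16 + 8 = 1176

Answer: 1176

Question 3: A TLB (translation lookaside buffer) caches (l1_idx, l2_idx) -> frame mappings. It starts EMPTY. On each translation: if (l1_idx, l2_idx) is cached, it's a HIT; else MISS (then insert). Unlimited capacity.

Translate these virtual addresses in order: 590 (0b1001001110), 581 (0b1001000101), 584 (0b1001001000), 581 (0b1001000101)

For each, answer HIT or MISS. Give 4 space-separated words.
vaddr=590: (4,4) not in TLB -> MISS, insert
vaddr=581: (4,4) in TLB -> HIT
vaddr=584: (4,4) in TLB -> HIT
vaddr=581: (4,4) in TLB -> HIT

Answer: MISS HIT HIT HIT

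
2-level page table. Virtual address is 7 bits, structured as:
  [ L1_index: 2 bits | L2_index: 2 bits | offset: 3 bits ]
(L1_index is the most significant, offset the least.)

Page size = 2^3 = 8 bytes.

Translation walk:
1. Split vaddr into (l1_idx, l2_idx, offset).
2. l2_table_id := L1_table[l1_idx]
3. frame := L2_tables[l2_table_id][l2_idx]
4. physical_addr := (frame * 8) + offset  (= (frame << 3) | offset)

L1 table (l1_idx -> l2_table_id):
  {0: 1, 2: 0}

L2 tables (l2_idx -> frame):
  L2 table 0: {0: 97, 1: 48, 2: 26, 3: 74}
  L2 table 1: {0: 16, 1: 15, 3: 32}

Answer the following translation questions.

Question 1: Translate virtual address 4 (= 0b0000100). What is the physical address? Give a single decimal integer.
Answer: 132

Derivation:
vaddr = 4 = 0b0000100
Split: l1_idx=0, l2_idx=0, offset=4
L1[0] = 1
L2[1][0] = 16
paddr = 16 * 8 + 4 = 132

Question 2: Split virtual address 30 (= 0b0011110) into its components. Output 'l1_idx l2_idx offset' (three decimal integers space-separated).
vaddr = 30 = 0b0011110
  top 2 bits -> l1_idx = 0
  next 2 bits -> l2_idx = 3
  bottom 3 bits -> offset = 6

Answer: 0 3 6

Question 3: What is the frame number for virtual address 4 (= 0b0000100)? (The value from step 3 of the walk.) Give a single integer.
Answer: 16

Derivation:
vaddr = 4: l1_idx=0, l2_idx=0
L1[0] = 1; L2[1][0] = 16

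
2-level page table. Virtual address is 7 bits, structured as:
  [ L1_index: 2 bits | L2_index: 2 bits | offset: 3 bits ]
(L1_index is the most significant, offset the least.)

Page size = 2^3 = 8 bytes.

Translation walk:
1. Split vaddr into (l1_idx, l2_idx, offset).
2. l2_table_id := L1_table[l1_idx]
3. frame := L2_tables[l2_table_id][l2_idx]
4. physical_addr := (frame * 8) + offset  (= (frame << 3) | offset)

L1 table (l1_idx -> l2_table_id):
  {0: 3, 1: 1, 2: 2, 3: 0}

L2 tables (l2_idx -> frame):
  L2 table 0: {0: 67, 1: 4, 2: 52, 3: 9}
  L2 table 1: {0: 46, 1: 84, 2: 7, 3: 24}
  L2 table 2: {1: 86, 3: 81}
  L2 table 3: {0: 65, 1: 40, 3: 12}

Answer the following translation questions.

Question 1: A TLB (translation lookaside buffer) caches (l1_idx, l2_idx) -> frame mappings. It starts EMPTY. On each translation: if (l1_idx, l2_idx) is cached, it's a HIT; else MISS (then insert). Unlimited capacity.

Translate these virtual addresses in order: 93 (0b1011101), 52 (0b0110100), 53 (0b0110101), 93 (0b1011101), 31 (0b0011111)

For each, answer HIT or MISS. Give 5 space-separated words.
vaddr=93: (2,3) not in TLB -> MISS, insert
vaddr=52: (1,2) not in TLB -> MISS, insert
vaddr=53: (1,2) in TLB -> HIT
vaddr=93: (2,3) in TLB -> HIT
vaddr=31: (0,3) not in TLB -> MISS, insert

Answer: MISS MISS HIT HIT MISS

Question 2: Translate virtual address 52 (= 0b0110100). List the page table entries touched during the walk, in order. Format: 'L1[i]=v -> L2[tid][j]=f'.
Answer: L1[1]=1 -> L2[1][2]=7

Derivation:
vaddr = 52 = 0b0110100
Split: l1_idx=1, l2_idx=2, offset=4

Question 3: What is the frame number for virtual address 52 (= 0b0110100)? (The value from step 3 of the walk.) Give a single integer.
Answer: 7

Derivation:
vaddr = 52: l1_idx=1, l2_idx=2
L1[1] = 1; L2[1][2] = 7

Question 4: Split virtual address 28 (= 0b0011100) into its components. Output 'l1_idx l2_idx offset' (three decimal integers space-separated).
vaddr = 28 = 0b0011100
  top 2 bits -> l1_idx = 0
  next 2 bits -> l2_idx = 3
  bottom 3 bits -> offset = 4

Answer: 0 3 4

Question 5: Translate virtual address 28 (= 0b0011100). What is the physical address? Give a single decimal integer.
vaddr = 28 = 0b0011100
Split: l1_idx=0, l2_idx=3, offset=4
L1[0] = 3
L2[3][3] = 12
paddr = 12 * 8 + 4 = 100

Answer: 100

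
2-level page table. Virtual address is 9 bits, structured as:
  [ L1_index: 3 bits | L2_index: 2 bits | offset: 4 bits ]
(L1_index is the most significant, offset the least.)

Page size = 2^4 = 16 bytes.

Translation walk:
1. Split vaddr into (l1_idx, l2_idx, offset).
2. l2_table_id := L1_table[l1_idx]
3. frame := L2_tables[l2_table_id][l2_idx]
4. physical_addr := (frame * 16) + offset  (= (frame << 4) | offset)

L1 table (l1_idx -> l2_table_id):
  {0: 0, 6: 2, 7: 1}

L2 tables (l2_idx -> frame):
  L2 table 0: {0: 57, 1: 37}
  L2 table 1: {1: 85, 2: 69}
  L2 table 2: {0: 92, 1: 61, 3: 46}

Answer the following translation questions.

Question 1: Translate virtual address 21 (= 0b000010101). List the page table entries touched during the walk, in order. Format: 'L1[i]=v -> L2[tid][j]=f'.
Answer: L1[0]=0 -> L2[0][1]=37

Derivation:
vaddr = 21 = 0b000010101
Split: l1_idx=0, l2_idx=1, offset=5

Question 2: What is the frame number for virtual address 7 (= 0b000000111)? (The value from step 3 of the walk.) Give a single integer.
vaddr = 7: l1_idx=0, l2_idx=0
L1[0] = 0; L2[0][0] = 57

Answer: 57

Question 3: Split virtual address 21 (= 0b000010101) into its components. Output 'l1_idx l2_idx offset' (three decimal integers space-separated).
Answer: 0 1 5

Derivation:
vaddr = 21 = 0b000010101
  top 3 bits -> l1_idx = 0
  next 2 bits -> l2_idx = 1
  bottom 4 bits -> offset = 5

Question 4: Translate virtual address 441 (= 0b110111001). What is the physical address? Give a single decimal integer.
Answer: 745

Derivation:
vaddr = 441 = 0b110111001
Split: l1_idx=6, l2_idx=3, offset=9
L1[6] = 2
L2[2][3] = 46
paddr = 46 * 16 + 9 = 745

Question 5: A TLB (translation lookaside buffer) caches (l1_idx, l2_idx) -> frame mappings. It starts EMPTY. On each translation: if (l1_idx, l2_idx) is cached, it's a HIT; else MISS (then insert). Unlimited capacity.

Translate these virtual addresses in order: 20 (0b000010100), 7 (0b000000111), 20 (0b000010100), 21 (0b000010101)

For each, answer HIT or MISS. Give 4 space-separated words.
Answer: MISS MISS HIT HIT

Derivation:
vaddr=20: (0,1) not in TLB -> MISS, insert
vaddr=7: (0,0) not in TLB -> MISS, insert
vaddr=20: (0,1) in TLB -> HIT
vaddr=21: (0,1) in TLB -> HIT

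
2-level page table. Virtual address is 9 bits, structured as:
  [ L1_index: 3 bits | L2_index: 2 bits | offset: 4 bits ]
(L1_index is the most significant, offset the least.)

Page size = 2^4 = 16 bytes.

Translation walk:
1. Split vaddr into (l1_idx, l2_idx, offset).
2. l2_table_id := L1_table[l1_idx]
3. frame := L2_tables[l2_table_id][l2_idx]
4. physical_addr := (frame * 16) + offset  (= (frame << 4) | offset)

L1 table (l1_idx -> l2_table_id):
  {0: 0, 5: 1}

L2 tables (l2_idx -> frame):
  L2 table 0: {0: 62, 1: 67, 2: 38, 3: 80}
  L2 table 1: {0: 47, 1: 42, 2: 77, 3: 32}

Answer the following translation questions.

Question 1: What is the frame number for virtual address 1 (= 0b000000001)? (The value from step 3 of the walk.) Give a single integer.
Answer: 62

Derivation:
vaddr = 1: l1_idx=0, l2_idx=0
L1[0] = 0; L2[0][0] = 62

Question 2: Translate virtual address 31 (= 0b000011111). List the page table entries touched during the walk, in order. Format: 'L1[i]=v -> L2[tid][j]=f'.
Answer: L1[0]=0 -> L2[0][1]=67

Derivation:
vaddr = 31 = 0b000011111
Split: l1_idx=0, l2_idx=1, offset=15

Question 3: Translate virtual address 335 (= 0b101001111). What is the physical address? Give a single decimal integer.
vaddr = 335 = 0b101001111
Split: l1_idx=5, l2_idx=0, offset=15
L1[5] = 1
L2[1][0] = 47
paddr = 47 * 16 + 15 = 767

Answer: 767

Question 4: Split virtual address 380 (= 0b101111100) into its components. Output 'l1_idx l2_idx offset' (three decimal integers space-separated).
vaddr = 380 = 0b101111100
  top 3 bits -> l1_idx = 5
  next 2 bits -> l2_idx = 3
  bottom 4 bits -> offset = 12

Answer: 5 3 12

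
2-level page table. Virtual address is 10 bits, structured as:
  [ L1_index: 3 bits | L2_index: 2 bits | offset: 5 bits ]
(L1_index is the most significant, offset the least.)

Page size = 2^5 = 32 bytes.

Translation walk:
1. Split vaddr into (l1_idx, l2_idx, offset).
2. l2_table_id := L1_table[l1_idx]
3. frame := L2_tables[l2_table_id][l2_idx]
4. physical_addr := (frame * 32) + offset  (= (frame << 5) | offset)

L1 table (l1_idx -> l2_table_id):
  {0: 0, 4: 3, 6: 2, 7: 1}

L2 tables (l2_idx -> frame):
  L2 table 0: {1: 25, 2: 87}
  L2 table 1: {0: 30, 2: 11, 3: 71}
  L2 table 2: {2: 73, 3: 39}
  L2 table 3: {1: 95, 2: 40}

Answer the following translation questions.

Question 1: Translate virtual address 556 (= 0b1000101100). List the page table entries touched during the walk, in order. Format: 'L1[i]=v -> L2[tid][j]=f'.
Answer: L1[4]=3 -> L2[3][1]=95

Derivation:
vaddr = 556 = 0b1000101100
Split: l1_idx=4, l2_idx=1, offset=12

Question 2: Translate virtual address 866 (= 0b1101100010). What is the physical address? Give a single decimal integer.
vaddr = 866 = 0b1101100010
Split: l1_idx=6, l2_idx=3, offset=2
L1[6] = 2
L2[2][3] = 39
paddr = 39 * 32 + 2 = 1250

Answer: 1250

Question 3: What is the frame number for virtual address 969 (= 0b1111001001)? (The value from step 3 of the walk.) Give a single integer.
Answer: 11

Derivation:
vaddr = 969: l1_idx=7, l2_idx=2
L1[7] = 1; L2[1][2] = 11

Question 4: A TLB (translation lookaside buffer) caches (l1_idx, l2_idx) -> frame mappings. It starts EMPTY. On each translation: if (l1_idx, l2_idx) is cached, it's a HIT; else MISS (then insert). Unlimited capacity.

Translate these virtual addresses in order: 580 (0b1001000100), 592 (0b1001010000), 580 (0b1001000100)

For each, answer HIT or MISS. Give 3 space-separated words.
Answer: MISS HIT HIT

Derivation:
vaddr=580: (4,2) not in TLB -> MISS, insert
vaddr=592: (4,2) in TLB -> HIT
vaddr=580: (4,2) in TLB -> HIT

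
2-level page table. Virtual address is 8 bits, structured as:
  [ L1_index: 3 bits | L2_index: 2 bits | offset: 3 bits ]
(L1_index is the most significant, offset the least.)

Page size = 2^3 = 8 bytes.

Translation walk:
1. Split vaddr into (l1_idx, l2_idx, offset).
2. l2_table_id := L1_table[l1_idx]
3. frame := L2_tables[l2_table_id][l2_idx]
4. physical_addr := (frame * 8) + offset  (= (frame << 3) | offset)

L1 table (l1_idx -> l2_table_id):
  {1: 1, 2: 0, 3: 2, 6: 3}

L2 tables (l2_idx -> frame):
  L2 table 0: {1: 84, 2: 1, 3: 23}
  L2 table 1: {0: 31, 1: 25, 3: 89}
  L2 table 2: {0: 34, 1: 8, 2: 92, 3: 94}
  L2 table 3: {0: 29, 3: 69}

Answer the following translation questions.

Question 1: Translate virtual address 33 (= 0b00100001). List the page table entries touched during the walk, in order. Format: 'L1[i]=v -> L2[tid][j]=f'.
Answer: L1[1]=1 -> L2[1][0]=31

Derivation:
vaddr = 33 = 0b00100001
Split: l1_idx=1, l2_idx=0, offset=1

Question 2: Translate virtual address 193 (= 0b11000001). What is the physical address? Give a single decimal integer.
Answer: 233

Derivation:
vaddr = 193 = 0b11000001
Split: l1_idx=6, l2_idx=0, offset=1
L1[6] = 3
L2[3][0] = 29
paddr = 29 * 8 + 1 = 233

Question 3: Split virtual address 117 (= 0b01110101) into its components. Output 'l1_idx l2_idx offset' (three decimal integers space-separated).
Answer: 3 2 5

Derivation:
vaddr = 117 = 0b01110101
  top 3 bits -> l1_idx = 3
  next 2 bits -> l2_idx = 2
  bottom 3 bits -> offset = 5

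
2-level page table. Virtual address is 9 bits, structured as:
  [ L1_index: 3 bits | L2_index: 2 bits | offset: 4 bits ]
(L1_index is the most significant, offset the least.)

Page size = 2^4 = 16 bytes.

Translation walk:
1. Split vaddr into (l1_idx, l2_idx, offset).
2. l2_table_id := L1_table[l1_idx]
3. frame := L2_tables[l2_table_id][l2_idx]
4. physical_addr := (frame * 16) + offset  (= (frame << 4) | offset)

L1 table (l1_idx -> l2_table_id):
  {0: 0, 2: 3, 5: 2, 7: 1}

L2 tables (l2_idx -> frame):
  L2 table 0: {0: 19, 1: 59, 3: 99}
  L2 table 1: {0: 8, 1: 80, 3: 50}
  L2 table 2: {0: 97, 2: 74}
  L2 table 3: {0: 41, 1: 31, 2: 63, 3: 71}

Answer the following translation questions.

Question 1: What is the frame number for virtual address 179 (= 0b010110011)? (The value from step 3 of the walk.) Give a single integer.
Answer: 71

Derivation:
vaddr = 179: l1_idx=2, l2_idx=3
L1[2] = 3; L2[3][3] = 71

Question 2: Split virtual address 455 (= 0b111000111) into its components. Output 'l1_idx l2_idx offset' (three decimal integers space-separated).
Answer: 7 0 7

Derivation:
vaddr = 455 = 0b111000111
  top 3 bits -> l1_idx = 7
  next 2 bits -> l2_idx = 0
  bottom 4 bits -> offset = 7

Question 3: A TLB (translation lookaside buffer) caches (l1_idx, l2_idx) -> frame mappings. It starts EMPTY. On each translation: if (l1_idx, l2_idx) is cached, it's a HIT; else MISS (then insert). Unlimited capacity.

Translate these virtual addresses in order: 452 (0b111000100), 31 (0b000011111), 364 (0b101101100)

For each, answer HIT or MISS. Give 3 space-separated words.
Answer: MISS MISS MISS

Derivation:
vaddr=452: (7,0) not in TLB -> MISS, insert
vaddr=31: (0,1) not in TLB -> MISS, insert
vaddr=364: (5,2) not in TLB -> MISS, insert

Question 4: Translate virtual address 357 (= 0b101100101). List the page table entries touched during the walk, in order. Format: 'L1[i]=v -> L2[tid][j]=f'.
vaddr = 357 = 0b101100101
Split: l1_idx=5, l2_idx=2, offset=5

Answer: L1[5]=2 -> L2[2][2]=74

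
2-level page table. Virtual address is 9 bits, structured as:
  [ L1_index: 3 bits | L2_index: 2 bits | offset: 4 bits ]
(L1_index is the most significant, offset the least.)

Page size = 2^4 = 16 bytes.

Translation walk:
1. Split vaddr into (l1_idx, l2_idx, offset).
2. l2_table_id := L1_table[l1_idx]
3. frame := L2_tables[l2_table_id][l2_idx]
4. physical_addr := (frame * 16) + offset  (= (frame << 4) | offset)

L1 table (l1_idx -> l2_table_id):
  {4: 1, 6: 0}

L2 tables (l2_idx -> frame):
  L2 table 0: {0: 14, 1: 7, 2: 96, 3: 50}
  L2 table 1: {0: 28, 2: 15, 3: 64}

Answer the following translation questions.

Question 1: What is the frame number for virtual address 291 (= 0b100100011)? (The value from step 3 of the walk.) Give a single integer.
vaddr = 291: l1_idx=4, l2_idx=2
L1[4] = 1; L2[1][2] = 15

Answer: 15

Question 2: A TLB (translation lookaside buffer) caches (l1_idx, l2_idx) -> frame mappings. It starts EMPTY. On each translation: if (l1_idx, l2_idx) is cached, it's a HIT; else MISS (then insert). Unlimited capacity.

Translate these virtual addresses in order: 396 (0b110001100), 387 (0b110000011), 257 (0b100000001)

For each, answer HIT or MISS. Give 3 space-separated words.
vaddr=396: (6,0) not in TLB -> MISS, insert
vaddr=387: (6,0) in TLB -> HIT
vaddr=257: (4,0) not in TLB -> MISS, insert

Answer: MISS HIT MISS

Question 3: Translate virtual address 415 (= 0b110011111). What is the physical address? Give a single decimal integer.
vaddr = 415 = 0b110011111
Split: l1_idx=6, l2_idx=1, offset=15
L1[6] = 0
L2[0][1] = 7
paddr = 7 * 16 + 15 = 127

Answer: 127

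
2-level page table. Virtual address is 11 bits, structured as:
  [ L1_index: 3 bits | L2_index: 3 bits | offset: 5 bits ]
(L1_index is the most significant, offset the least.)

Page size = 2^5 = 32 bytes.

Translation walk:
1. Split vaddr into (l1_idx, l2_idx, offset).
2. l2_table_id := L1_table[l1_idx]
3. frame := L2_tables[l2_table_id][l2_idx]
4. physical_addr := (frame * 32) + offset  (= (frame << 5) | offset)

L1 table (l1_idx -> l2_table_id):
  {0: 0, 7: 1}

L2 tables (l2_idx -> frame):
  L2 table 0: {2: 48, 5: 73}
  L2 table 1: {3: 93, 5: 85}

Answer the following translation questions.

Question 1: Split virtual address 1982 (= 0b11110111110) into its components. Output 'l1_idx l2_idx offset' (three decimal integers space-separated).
vaddr = 1982 = 0b11110111110
  top 3 bits -> l1_idx = 7
  next 3 bits -> l2_idx = 5
  bottom 5 bits -> offset = 30

Answer: 7 5 30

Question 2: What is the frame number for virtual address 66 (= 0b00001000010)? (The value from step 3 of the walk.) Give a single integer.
Answer: 48

Derivation:
vaddr = 66: l1_idx=0, l2_idx=2
L1[0] = 0; L2[0][2] = 48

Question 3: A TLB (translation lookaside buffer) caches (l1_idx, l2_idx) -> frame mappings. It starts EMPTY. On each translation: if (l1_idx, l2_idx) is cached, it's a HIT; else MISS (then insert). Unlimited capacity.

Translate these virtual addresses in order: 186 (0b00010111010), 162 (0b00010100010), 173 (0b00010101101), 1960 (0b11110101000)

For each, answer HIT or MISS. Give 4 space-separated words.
vaddr=186: (0,5) not in TLB -> MISS, insert
vaddr=162: (0,5) in TLB -> HIT
vaddr=173: (0,5) in TLB -> HIT
vaddr=1960: (7,5) not in TLB -> MISS, insert

Answer: MISS HIT HIT MISS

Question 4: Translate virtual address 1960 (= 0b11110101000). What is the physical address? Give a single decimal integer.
Answer: 2728

Derivation:
vaddr = 1960 = 0b11110101000
Split: l1_idx=7, l2_idx=5, offset=8
L1[7] = 1
L2[1][5] = 85
paddr = 85 * 32 + 8 = 2728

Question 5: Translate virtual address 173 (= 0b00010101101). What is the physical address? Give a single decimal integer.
vaddr = 173 = 0b00010101101
Split: l1_idx=0, l2_idx=5, offset=13
L1[0] = 0
L2[0][5] = 73
paddr = 73 * 32 + 13 = 2349

Answer: 2349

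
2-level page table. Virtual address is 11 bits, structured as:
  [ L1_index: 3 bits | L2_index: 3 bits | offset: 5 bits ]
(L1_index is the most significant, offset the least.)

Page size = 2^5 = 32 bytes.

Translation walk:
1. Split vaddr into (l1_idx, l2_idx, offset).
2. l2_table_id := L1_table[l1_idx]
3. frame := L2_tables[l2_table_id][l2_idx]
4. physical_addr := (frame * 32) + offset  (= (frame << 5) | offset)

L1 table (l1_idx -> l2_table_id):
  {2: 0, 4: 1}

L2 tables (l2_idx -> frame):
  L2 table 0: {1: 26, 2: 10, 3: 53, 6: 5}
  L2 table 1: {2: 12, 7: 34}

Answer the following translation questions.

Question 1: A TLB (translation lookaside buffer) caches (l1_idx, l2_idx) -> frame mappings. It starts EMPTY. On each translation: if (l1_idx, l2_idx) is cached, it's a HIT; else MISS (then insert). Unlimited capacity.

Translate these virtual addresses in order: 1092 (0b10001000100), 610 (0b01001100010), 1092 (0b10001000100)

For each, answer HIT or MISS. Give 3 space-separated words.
Answer: MISS MISS HIT

Derivation:
vaddr=1092: (4,2) not in TLB -> MISS, insert
vaddr=610: (2,3) not in TLB -> MISS, insert
vaddr=1092: (4,2) in TLB -> HIT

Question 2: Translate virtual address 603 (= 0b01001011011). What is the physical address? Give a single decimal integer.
Answer: 347

Derivation:
vaddr = 603 = 0b01001011011
Split: l1_idx=2, l2_idx=2, offset=27
L1[2] = 0
L2[0][2] = 10
paddr = 10 * 32 + 27 = 347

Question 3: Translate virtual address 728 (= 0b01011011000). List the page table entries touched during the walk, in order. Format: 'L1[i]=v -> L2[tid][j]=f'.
Answer: L1[2]=0 -> L2[0][6]=5

Derivation:
vaddr = 728 = 0b01011011000
Split: l1_idx=2, l2_idx=6, offset=24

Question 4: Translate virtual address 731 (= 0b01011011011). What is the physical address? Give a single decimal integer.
vaddr = 731 = 0b01011011011
Split: l1_idx=2, l2_idx=6, offset=27
L1[2] = 0
L2[0][6] = 5
paddr = 5 * 32 + 27 = 187

Answer: 187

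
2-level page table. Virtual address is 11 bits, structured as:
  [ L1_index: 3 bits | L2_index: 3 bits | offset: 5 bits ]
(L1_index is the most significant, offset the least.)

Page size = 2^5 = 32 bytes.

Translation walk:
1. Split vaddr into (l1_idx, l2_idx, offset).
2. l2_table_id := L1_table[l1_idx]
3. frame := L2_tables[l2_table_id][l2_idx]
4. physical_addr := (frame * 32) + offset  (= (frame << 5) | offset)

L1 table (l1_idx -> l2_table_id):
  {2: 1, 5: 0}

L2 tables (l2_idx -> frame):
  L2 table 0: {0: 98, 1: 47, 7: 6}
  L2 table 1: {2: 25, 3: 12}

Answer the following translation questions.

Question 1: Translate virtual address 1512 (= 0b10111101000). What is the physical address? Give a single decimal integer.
Answer: 200

Derivation:
vaddr = 1512 = 0b10111101000
Split: l1_idx=5, l2_idx=7, offset=8
L1[5] = 0
L2[0][7] = 6
paddr = 6 * 32 + 8 = 200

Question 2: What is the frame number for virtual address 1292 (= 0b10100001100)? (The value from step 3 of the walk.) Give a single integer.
vaddr = 1292: l1_idx=5, l2_idx=0
L1[5] = 0; L2[0][0] = 98

Answer: 98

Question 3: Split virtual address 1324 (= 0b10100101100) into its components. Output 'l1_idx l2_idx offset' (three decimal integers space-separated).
vaddr = 1324 = 0b10100101100
  top 3 bits -> l1_idx = 5
  next 3 bits -> l2_idx = 1
  bottom 5 bits -> offset = 12

Answer: 5 1 12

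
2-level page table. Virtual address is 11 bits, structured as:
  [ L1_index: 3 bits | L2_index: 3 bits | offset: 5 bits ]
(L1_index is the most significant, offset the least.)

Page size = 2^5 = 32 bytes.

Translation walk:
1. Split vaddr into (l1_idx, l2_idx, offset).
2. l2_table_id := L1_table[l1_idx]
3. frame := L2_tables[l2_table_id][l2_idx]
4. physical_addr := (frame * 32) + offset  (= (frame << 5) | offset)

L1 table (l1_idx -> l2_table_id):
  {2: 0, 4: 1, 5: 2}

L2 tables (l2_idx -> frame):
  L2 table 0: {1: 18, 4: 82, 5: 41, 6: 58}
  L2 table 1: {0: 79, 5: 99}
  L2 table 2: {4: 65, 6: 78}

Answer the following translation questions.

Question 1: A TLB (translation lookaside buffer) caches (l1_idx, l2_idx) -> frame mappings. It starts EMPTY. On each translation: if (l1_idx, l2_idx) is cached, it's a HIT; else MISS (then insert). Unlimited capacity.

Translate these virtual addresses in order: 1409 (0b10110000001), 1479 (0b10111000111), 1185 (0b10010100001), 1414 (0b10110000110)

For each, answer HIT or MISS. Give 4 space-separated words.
vaddr=1409: (5,4) not in TLB -> MISS, insert
vaddr=1479: (5,6) not in TLB -> MISS, insert
vaddr=1185: (4,5) not in TLB -> MISS, insert
vaddr=1414: (5,4) in TLB -> HIT

Answer: MISS MISS MISS HIT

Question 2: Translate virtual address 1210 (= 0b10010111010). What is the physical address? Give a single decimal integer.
Answer: 3194

Derivation:
vaddr = 1210 = 0b10010111010
Split: l1_idx=4, l2_idx=5, offset=26
L1[4] = 1
L2[1][5] = 99
paddr = 99 * 32 + 26 = 3194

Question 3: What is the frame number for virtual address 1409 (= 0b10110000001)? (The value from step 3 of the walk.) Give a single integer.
vaddr = 1409: l1_idx=5, l2_idx=4
L1[5] = 2; L2[2][4] = 65

Answer: 65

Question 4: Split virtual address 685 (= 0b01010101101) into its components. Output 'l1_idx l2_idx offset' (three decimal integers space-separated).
vaddr = 685 = 0b01010101101
  top 3 bits -> l1_idx = 2
  next 3 bits -> l2_idx = 5
  bottom 5 bits -> offset = 13

Answer: 2 5 13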